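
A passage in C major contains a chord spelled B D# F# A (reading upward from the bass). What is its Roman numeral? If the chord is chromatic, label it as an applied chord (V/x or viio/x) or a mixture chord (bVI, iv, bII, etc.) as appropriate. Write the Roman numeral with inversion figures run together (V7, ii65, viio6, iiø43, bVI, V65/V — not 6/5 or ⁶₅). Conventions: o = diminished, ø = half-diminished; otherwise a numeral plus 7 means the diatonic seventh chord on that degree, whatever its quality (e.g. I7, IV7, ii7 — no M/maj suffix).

V7/iii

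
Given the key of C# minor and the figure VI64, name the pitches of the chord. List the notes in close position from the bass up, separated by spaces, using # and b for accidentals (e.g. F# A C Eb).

In C# minor, scale degree 6 is A, and the diatonic chord built there is a major triad.
That chord is spelled A-C#-E.
With the 64 figure the chord is in second inversion; from the bass E upward in close position it reads E-A-C#.

E A C#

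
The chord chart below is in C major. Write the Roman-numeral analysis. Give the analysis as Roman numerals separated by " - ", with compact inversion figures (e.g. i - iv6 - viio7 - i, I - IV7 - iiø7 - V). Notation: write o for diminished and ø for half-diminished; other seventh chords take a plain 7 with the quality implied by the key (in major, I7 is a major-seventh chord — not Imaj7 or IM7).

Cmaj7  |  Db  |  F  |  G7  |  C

I7 - bII - IV - V7 - I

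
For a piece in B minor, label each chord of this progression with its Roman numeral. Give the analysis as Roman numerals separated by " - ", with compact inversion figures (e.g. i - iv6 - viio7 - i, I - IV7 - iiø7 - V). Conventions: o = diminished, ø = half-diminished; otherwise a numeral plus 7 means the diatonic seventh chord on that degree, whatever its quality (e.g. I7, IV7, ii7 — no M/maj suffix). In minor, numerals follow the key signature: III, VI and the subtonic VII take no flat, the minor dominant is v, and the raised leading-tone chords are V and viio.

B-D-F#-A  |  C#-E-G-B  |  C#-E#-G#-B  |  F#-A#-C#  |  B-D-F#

B-D-F#-A: root B is the tonic; minor seventh chord there is i7.
C#-E-G-B: half-diminished seventh chord on C# = scale degree 2 → iiø7.
C#-E#-G#-B: a dominant seventh chord on C#, the applied dominant of V → V7/V.
F#-A#-C#: root F# is the dominant; major triad there is V.
B-D-F#: root B is the tonic; minor triad there is i.

i7 - iiø7 - V7/V - V - i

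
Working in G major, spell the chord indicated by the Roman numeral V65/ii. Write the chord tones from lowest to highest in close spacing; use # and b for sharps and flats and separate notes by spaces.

The slash means an applied dominant: we want the dominant of ii. In G major, ii is A minor, and its dominant is built on E.
Building a dominant seventh chord on E gives E-G#-B-D.
With the 65 figure the chord is in first inversion; from the bass G# upward in close position it reads G#-B-D-E.

G# B D E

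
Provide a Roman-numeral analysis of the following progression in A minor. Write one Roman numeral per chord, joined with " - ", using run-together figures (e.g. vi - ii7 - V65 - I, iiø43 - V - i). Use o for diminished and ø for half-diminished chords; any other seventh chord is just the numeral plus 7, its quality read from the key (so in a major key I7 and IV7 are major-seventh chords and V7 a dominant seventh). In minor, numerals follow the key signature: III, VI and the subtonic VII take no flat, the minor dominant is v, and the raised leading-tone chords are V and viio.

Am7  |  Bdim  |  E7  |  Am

Am7: minor seventh chord on A = scale degree 1 → i7.
Bdim: diminished triad on B = scale degree 2 → iio.
E7: root E is the dominant; dominant seventh chord there is V7.
Am: minor triad on A = scale degree 1 → i.

i7 - iio - V7 - i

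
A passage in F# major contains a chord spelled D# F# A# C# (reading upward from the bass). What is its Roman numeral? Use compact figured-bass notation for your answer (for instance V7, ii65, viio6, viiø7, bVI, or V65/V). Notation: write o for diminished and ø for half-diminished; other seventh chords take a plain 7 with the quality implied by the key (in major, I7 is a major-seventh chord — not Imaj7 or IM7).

The pitches D#-F#-A#-C# form a minor seventh chord rooted on D#.
D# is scale degree 6 in F# major, and a minor seventh chord on that degree is written vi7.

vi7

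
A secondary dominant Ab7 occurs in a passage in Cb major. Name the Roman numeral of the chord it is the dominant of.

ii

The chord is a dominant seventh chord on Ab.
A dominant resolves down a perfect fifth: Ab → Db. In Cb major, Db is scale degree 2, i.e. ii.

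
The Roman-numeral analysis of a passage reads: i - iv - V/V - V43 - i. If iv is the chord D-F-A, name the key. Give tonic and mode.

A minor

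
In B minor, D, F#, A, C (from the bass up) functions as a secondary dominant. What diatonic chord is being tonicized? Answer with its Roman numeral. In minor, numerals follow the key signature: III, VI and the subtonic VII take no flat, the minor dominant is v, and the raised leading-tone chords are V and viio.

VI

The chord is a dominant seventh chord on D.
A dominant resolves down a perfect fifth: D → G. In B minor, G is scale degree 6, i.e. VI.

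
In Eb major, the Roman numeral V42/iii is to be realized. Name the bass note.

The applied chord V42/iii is rooted on D: D-F#-A-C.
The figure 42 means third inversion — the seventh is in the bass.

C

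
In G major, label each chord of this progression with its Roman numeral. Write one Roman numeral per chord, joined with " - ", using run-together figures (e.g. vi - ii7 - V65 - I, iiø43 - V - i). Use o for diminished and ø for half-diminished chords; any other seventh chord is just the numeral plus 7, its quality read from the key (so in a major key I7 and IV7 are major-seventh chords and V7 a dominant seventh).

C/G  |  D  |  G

IV64 - V - I

C/G: root C is the subdominant; major triad there is IV64.
D has root D, degree 5 in G major, so V.
G: major triad on G = scale degree 1 → I.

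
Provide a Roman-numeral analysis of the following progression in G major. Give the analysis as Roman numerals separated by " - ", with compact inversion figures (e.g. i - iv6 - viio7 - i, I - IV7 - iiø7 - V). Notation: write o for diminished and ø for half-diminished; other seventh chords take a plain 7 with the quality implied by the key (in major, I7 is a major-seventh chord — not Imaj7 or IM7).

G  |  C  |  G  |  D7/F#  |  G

I - IV - I - V65 - I

G has root G, degree 1 in G major, so I.
C has root C, degree 4 in G major, so IV.
G has root G, degree 1 in G major, so I.
D7/F# has root D, degree 5 in G major, so V65.
G: root G is the tonic; major triad there is I.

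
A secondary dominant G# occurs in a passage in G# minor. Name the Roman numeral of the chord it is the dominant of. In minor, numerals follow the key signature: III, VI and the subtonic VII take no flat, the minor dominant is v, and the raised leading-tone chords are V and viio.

The chord is a major triad on G#.
A dominant resolves down a perfect fifth: G# → C#. In G# minor, C# is scale degree 4, i.e. iv.

iv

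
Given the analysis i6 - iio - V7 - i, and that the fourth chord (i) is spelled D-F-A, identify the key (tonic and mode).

D minor

The chord Dm is a minor triad rooted on D; its label is i.
If D is scale degree 1 and the mode makes that degree carry a minor triad, the tonic is D and the mode is minor.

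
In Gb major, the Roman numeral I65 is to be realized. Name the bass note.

I in Gb major has root Gb; the chord is Gb-Bb-Db-F.
The figure 65 means first inversion — the third is in the bass.

Bb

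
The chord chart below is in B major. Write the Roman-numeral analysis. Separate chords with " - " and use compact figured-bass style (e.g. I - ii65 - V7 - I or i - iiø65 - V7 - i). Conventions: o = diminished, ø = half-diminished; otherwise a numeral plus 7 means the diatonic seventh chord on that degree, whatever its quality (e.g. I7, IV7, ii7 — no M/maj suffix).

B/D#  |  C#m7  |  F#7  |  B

B/D# has root B, degree 1 in B major, so I6.
C#m7: root C# is the supertonic; minor seventh chord there is ii7.
F#7 has root F#, degree 5 in B major, so V7.
B: root B is the tonic; major triad there is I.

I6 - ii7 - V7 - I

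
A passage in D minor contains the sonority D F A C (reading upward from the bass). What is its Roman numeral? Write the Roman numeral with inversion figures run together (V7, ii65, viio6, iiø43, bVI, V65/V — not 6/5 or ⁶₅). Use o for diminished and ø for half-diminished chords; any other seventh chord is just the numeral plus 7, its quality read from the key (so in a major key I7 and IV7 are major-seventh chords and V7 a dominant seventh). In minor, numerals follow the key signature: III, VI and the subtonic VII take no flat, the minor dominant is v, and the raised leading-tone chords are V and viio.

i7

The pitches D-F-A-C form a minor seventh chord rooted on D.
D is scale degree 1 in D minor, and a minor seventh chord on that degree is written i7.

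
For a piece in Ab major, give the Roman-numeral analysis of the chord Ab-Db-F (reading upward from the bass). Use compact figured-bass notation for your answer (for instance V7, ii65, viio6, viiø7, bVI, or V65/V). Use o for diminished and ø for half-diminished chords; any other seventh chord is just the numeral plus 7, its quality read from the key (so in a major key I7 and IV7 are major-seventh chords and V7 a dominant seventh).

IV64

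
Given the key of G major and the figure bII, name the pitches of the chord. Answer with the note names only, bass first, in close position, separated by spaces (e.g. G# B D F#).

Ab C Eb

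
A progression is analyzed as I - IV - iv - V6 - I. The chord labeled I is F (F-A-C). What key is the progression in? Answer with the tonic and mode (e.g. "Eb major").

The chord F is a major triad rooted on F; its label is I.
If F is scale degree 1 and the mode makes that degree carry a major triad, the tonic is F and the mode is major.

F major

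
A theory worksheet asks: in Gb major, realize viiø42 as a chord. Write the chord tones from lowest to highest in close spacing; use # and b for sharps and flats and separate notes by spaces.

Eb F Ab Cb

The numeral's case and figure indicate a half-diminished seventh chord. In Gb major its root, scale degree 7, is F.
Stacking thirds from F gives F-Ab-Cb-Eb.
With the 42 figure the chord is in third inversion; from the bass Eb upward in close position it reads Eb-F-Ab-Cb.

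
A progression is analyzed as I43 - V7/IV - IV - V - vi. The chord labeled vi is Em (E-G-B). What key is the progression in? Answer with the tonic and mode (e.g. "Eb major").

G major

The anchor chord is a minor triad on E, labeled vi.
If E is scale degree 6 and the mode makes that degree carry a minor triad, the tonic is G and the mode is major.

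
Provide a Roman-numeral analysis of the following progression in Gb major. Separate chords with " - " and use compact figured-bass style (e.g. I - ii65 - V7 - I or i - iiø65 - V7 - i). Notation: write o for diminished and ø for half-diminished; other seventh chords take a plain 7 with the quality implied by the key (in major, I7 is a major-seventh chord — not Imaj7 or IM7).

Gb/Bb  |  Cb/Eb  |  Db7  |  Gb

Gb/Bb: major triad on Gb = scale degree 1 → I6.
Cb/Eb: root Cb is the subdominant; major triad there is IV6.
Db7: root Db is the dominant; dominant seventh chord there is V7.
Gb has root Gb, degree 1 in Gb major, so I.

I6 - IV6 - V7 - I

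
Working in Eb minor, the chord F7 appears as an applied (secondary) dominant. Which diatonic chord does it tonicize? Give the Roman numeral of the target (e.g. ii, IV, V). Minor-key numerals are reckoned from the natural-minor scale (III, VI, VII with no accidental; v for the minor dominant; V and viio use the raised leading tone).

V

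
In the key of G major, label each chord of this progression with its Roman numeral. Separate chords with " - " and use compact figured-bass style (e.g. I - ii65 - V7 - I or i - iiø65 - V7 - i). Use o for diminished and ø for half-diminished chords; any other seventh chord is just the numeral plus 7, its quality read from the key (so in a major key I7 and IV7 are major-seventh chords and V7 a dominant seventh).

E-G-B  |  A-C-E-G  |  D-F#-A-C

vi - ii7 - V7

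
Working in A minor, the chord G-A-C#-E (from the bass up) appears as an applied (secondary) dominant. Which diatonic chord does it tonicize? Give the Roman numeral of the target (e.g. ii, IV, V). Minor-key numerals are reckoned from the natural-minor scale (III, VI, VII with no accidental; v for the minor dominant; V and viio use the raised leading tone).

iv

The chord is a dominant seventh chord on A.
A dominant resolves down a perfect fifth: A → D. In A minor, D is scale degree 4, i.e. iv.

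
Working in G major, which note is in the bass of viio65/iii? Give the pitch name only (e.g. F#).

C#

The applied chord viio65/iii is rooted on A#: A#-C#-E-G.
The figure 65 means first inversion — the third is in the bass.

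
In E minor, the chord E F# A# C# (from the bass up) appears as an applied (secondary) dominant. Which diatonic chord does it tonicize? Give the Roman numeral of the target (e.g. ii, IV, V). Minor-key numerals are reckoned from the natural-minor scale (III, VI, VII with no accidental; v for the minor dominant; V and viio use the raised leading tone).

The chord is a dominant seventh chord on F#.
A dominant resolves down a perfect fifth: F# → B. In E minor, B is scale degree 5, i.e. V.

V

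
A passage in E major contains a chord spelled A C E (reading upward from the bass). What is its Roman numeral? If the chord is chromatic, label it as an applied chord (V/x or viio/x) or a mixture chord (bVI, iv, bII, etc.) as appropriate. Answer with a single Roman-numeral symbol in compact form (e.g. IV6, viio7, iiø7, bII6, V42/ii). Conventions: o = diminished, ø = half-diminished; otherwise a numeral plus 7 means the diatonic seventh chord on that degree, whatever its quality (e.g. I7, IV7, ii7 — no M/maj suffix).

Stacked in thirds the chord is A-C-E: a minor triad on A.
A is the fourth degree of E major. This is the minor subdominant, borrowed from the parallel minor.

iv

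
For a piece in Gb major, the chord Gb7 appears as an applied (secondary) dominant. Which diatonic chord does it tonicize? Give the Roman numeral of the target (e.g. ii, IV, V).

IV

The chord is a dominant seventh chord on Gb.
A dominant resolves down a perfect fifth: Gb → Cb. In Gb major, Cb is scale degree 4, i.e. IV.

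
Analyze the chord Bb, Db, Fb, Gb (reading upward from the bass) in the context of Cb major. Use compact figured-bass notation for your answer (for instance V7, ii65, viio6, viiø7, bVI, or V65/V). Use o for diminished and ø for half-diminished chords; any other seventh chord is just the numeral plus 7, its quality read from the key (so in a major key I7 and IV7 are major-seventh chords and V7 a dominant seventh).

Stacked in thirds the chord is Gb-Bb-Db-Fb: a dominant seventh chord on Gb.
In Cb major, Gb is the dominant; the diatonic dominant seventh chord there is V7.
With Bb in the bass the chord is in first inversion, so the figured bass is 65.

V65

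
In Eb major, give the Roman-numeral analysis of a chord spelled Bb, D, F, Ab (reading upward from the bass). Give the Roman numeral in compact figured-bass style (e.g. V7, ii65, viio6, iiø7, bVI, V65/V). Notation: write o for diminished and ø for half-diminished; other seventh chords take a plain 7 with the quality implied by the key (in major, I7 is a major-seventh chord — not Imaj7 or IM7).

V7

Stacked in thirds the chord is Bb-D-F-Ab: a dominant seventh chord on Bb.
In Eb major, Bb is the dominant; the diatonic dominant seventh chord there is V7.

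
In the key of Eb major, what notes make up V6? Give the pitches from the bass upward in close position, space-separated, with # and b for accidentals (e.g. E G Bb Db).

D F Bb

In Eb major, the fifth degree is Bb, and the diatonic chord built there is a major triad.
Stacking thirds from Bb gives Bb-D-F.
With the 6 figure the chord is in first inversion; from the bass D upward in close position it reads D-F-Bb.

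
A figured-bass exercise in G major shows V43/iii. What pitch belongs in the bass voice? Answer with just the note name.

C#

The applied chord V43/iii is rooted on F#: F#-A#-C#-E.
The figure 43 means second inversion — the fifth is in the bass.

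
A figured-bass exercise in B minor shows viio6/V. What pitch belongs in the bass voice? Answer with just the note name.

The applied chord viio6/V is rooted on E#: E#-G#-B.
The figure 6 means first inversion — the third is in the bass.

G#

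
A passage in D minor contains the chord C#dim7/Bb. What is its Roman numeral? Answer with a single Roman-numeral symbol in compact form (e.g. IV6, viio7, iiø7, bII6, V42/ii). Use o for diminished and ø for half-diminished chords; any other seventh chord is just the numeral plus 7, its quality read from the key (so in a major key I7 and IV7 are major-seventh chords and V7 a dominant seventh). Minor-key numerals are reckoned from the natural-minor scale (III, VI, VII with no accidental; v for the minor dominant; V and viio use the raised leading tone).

viio42

The pitches C#-E-G-Bb form a fully diminished seventh chord rooted on C#.
In D minor, C# is the leading tone; the diatonic fully diminished seventh chord there is viio7.
With Bb in the bass the chord is in third inversion, so the figured bass is 42.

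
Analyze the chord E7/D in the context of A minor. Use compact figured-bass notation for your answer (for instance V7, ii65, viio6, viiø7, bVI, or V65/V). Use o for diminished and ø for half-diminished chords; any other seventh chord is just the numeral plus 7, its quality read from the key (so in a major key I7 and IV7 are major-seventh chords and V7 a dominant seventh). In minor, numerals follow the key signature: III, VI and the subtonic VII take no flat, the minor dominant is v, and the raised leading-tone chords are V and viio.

V42

The pitches E-G#-B-D form a dominant seventh chord rooted on E.
E is scale degree 5 in A minor, and a dominant seventh chord on that degree is written V7.
With D in the bass the chord is in third inversion, so the figured bass is 42.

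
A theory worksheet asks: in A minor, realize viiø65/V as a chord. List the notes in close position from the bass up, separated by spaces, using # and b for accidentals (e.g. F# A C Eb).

F# A C# D#

The slash marks an applied leading-tone chord: viio of V. In A minor, V is E, so the leading tone to it is D#, a half step below.
Building a half-diminished seventh chord on D# gives D#-F#-A-C#.
With the 65 figure the chord is in first inversion; from the bass F# upward in close position it reads F#-A-C#-D#.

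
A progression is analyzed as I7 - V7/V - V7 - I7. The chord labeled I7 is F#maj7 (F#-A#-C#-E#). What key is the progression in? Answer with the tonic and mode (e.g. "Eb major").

F# major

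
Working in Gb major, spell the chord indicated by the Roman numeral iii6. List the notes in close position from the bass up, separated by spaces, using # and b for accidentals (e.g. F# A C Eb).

Db F Bb

The numeral's case and figure indicate a minor triad. In Gb major its root, scale degree 3, is Bb.
Stacking thirds from Bb gives Bb-Db-F.
With the 6 figure the chord is in first inversion; from the bass Db upward in close position it reads Db-F-Bb.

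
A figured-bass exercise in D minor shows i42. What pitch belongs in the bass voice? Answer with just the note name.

i in D minor has root D; the chord is D-F-A-C.
The figure 42 means third inversion — the seventh is in the bass.

C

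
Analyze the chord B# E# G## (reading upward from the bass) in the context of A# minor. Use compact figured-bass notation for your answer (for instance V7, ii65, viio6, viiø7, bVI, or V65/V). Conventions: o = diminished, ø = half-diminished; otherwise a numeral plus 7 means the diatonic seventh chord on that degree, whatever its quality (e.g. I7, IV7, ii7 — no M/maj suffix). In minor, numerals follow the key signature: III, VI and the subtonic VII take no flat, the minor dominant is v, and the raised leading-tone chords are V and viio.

V64

The pitches E#-G##-B# form a major triad rooted on E#.
E# is scale degree 5 in A# minor, and a major triad on that degree is written V.
With B# in the bass the chord is in second inversion, so the figured bass is 64.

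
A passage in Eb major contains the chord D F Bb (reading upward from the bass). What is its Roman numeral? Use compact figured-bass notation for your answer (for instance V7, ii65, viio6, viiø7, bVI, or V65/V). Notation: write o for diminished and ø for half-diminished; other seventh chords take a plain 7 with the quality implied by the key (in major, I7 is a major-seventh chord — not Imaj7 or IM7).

V6

The pitches Bb-D-F form a major triad rooted on Bb.
Bb is scale degree 5 in Eb major, and a major triad on that degree is written V.
With D in the bass the chord is in first inversion, so the figured bass is 6.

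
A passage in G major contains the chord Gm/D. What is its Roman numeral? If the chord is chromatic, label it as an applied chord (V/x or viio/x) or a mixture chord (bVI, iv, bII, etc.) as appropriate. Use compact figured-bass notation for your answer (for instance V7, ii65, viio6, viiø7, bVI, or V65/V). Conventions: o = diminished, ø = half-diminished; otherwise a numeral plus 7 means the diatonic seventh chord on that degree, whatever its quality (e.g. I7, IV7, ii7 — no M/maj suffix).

The pitches G-Bb-D form a minor triad rooted on G.
G is the first degree of G major. This is the minor tonic, borrowed from the parallel minor.
With D in the bass the chord is in second inversion, so the figured bass is 64.

i64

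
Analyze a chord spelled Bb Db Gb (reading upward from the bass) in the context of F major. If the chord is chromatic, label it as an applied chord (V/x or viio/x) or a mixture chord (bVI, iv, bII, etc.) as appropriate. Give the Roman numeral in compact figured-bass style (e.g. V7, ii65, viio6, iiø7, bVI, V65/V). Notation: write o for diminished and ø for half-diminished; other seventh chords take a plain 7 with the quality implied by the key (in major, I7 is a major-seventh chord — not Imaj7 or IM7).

Stacked in thirds the chord is Gb-Bb-Db: a major triad on Gb.
Gb is the lowered second degree of F major (diatonic 2 would be G). This is the Neapolitan sixth — a major triad on the lowered second degree, here in its customary first inversion.
With Bb in the bass the chord is in first inversion, so the figured bass is 6.

bII6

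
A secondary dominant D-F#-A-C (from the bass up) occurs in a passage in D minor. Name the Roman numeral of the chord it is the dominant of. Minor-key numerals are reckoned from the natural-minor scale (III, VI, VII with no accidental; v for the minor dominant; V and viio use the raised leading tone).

The chord is a dominant seventh chord on D.
A dominant resolves down a perfect fifth: D → G. In D minor, G is scale degree 4, i.e. iv.

iv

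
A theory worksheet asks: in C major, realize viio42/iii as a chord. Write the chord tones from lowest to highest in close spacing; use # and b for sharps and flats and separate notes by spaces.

viio42/iii is a secondary leading-tone chord. The target iii is E in C major; the applied chord is rooted a semitone below, on D#.
Building a fully diminished seventh chord on D# gives D#-F#-A-C.
With the 42 figure the chord is in third inversion; from the bass C upward in close position it reads C-D#-F#-A.

C D# F# A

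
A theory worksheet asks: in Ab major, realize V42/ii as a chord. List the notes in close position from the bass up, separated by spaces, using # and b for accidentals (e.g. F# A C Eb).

Eb F A C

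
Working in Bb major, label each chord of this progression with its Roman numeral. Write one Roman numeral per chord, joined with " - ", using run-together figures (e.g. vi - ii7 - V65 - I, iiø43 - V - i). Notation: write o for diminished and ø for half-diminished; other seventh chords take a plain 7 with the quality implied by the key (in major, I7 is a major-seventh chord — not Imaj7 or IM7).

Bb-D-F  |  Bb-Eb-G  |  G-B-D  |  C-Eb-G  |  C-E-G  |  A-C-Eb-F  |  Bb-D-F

Bb-D-F: major triad on Bb = scale degree 1 → I.
Bb-Eb-G has root Eb, degree 4 in Bb major, so IV64.
G-B-D is the secondary dominant of ii (major triad on G): V/ii.
C-Eb-G: minor triad on C = scale degree 2 → ii.
C-E-G: a major triad on C, the applied dominant of V → V/V.
A-C-Eb-F has root F, degree 5 in Bb major, so V65.
Bb-D-F has root Bb, degree 1 in Bb major, so I.

I - IV64 - V/ii - ii - V/V - V65 - I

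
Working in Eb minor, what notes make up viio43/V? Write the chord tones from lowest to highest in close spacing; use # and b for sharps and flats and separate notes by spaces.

Eb Gb A C

viio43/V is a secondary leading-tone chord. The target V is Bb in Eb minor; the applied chord is rooted a semitone below, on A.
Building a fully diminished seventh chord on A gives A-C-Eb-Gb.
The figured bass 43 indicates second inversion, placing the fifth (Eb) in the bass: Eb-Gb-A-C.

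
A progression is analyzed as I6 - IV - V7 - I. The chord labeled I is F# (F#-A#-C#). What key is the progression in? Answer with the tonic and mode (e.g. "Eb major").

The chord F# is a major triad rooted on F#; its label is I.
If F# is scale degree 1 and the mode makes that degree carry a major triad, the tonic is F# and the mode is major.

F# major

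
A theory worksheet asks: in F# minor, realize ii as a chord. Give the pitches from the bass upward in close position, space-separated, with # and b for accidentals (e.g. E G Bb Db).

Scale degree 2 in F# minor is G#; here the chord built on it is altered to a minor triad. ii is the minor supertonic, borrowed from the parallel major (the Dorian ii).
So the chord is G#-B-D#.

G# B D#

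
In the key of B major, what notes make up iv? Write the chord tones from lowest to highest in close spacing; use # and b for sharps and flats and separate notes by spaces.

E G B

iv is the minor subdominant, borrowed from the parallel minor. In B major that root is E.
So the chord is E-G-B.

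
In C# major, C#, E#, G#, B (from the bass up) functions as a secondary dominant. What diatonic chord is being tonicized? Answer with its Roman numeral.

The chord is a dominant seventh chord on C#.
A dominant resolves down a perfect fifth: C# → F#. In C# major, F# is scale degree 4, i.e. IV.

IV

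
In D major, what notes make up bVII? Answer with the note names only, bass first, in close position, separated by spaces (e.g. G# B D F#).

C E G

Scale degree 7 in D major is C#; lowering it a half step gives C. bVII is a major triad on the lowered seventh degree (the subtonic), borrowed from the parallel minor.
So the chord is C-E-G.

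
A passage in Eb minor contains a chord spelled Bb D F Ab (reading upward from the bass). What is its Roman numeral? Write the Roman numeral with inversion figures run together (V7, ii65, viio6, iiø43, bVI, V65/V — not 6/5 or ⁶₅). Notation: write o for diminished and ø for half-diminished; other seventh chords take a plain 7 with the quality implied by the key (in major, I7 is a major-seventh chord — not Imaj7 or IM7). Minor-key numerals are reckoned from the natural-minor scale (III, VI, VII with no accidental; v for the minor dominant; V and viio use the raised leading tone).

The pitches Bb-D-F-Ab form a dominant seventh chord rooted on Bb.
In Eb minor, Bb is the dominant; the diatonic dominant seventh chord there is V7.

V7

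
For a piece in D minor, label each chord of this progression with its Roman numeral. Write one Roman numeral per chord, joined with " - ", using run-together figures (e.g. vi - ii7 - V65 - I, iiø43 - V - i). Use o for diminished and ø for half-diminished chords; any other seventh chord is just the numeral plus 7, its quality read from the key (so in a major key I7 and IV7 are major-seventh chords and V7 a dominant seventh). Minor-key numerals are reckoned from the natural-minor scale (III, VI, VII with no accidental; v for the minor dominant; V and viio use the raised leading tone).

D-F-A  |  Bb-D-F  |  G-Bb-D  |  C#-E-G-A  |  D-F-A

i - VI - iv - V65 - i

D-F-A has root D, degree 1 in D minor, so i.
Bb-D-F: major triad on Bb = scale degree 6 → VI.
G-Bb-D: root G is the subdominant; minor triad there is iv.
C#-E-G-A: dominant seventh chord on A = scale degree 5 → V65.
D-F-A: minor triad on D = scale degree 1 → i.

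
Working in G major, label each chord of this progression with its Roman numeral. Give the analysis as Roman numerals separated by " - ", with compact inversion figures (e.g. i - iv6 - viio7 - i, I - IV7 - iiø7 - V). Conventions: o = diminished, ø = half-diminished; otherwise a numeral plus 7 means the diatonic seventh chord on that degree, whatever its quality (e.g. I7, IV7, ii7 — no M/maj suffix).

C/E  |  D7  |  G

IV6 - V7 - I

C/E has root C, degree 4 in G major, so IV6.
D7: dominant seventh chord on D = scale degree 5 → V7.
G: major triad on G = scale degree 1 → I.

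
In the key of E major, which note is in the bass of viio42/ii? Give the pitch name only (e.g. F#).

The applied chord viio42/ii is rooted on E#: E#-G#-B-D.
The figure 42 means third inversion — the seventh is in the bass.

D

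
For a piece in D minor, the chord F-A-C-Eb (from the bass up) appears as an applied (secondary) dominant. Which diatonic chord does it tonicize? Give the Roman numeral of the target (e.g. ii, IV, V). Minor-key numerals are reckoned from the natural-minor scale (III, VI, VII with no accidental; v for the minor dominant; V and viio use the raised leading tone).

VI

The chord is a dominant seventh chord on F.
A dominant resolves down a perfect fifth: F → Bb. In D minor, Bb is scale degree 6, i.e. VI.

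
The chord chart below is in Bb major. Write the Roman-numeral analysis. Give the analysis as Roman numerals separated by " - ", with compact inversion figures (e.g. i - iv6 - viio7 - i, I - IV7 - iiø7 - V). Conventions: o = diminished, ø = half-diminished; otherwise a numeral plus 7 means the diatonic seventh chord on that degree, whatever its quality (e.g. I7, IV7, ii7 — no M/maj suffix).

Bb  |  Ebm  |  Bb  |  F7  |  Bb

Bb has root Bb, degree 1 in Bb major, so I.
Ebm: Eb with this quality isn't in the key; it's iv, borrowed from the parallel minor.
Bb: major triad on Bb = scale degree 1 → I.
F7: root F is the dominant; dominant seventh chord there is V7.
Bb has root Bb, degree 1 in Bb major, so I.

I - iv - I - V7 - I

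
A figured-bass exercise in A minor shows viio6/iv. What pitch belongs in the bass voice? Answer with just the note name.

E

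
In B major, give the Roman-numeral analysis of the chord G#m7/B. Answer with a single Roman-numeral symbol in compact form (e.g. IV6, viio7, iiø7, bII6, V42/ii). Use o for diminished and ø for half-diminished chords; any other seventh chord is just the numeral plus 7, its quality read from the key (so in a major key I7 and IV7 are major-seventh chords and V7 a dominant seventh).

Stacked in thirds the chord is G#-B-D#-F#: a minor seventh chord on G#.
G# is scale degree 6 in B major, and a minor seventh chord on that degree is written vi7.
With B in the bass the chord is in first inversion, so the figured bass is 65.

vi65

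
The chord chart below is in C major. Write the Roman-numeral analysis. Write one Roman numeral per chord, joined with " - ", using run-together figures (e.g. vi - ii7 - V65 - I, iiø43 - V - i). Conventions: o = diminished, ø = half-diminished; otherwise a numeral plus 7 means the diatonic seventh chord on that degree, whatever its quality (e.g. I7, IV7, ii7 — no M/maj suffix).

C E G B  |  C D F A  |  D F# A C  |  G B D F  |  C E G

C-E-G-B: root C is the tonic; major seventh chord there is I7.
C-D-F-A: minor seventh chord on D = scale degree 2 → ii42.
D-F#-A-C: chromatic; D is V of V, so V7/V.
G-B-D-F has root G, degree 5 in C major, so V7.
C-E-G has root C, degree 1 in C major, so I.

I7 - ii42 - V7/V - V7 - I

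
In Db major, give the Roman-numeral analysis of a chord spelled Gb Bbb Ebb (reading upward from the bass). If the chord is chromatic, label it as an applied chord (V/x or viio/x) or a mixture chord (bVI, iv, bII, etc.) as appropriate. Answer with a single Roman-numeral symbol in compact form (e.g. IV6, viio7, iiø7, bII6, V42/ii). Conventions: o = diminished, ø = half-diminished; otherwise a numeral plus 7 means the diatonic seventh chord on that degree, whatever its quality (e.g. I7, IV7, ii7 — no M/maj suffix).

The pitches Ebb-Gb-Bbb form a major triad rooted on Ebb.
Ebb is the lowered second degree of Db major (diatonic 2 would be Eb). This is the Neapolitan sixth — a major triad on the lowered second degree, here in its customary first inversion.
With Gb in the bass the chord is in first inversion, so the figured bass is 6.

bII6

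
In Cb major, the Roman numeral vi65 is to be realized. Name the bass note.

vi in Cb major has root Ab; the chord is Ab-Cb-Eb-Gb.
The figure 65 means first inversion — the third is in the bass.

Cb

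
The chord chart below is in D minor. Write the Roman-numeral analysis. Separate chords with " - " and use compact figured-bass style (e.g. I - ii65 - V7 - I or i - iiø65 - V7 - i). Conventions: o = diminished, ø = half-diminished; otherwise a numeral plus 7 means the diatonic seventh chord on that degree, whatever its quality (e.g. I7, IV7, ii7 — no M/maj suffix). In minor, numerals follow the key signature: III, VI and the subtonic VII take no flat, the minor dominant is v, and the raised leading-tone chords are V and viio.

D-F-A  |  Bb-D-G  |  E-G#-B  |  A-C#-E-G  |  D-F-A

i - iv6 - V/V - V7 - i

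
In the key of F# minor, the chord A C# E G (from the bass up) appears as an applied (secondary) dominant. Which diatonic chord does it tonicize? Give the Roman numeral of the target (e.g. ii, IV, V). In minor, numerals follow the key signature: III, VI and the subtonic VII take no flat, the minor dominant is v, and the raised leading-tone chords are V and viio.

VI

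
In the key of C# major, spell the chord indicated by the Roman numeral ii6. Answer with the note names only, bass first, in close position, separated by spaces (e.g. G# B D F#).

In C# major, the second degree is D#, and the diatonic chord built there is a minor triad.
That chord is spelled D#-F#-A#.
The figured bass 6 indicates first inversion, placing the third (F#) in the bass: F#-A#-D#.

F# A# D#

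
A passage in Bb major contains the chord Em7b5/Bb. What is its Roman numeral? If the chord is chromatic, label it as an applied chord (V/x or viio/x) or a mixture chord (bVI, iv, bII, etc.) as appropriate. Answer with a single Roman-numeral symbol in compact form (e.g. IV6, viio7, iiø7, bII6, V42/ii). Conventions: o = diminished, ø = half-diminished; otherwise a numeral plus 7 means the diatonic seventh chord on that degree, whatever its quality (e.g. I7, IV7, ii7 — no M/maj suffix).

The pitches E-G-Bb-D form a half-diminished seventh chord rooted on E.
E sits a half step below F (V in Bb major); a diminished chord there is the applied leading-tone chord of V.
With Bb in the bass the chord is in second inversion, so the figured bass is 43.

viiø43/V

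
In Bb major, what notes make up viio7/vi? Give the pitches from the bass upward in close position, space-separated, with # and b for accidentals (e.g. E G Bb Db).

The slash marks an applied leading-tone chord: viio of vi. In Bb major, vi is G, so the leading tone to it is F#, a half step below.
Building a fully diminished seventh chord on F# gives F#-A-C-Eb.

F# A C Eb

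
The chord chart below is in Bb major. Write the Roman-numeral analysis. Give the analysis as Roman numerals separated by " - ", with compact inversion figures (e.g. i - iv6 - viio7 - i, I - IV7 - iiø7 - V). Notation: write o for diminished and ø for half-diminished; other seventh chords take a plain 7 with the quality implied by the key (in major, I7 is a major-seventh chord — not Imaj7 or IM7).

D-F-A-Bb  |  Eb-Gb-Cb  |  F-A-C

D-F-A-Bb: root Bb is the tonic; major seventh chord there is I65.
Eb-Gb-Cb: major triad on Cb — chromatic; Cb is the lowered second degree, so this is the Neapolitan sixth, bII6 (third, Eb, in the bass — hence the 6).
F-A-C: major triad on F = scale degree 5 → V.

I65 - bII6 - V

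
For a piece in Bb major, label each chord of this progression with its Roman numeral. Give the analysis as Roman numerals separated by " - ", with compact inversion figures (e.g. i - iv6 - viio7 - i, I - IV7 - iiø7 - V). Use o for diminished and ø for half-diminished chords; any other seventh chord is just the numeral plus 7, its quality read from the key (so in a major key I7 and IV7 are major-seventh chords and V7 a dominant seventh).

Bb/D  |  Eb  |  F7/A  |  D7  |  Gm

I6 - IV - V65 - V7/vi - vi

Bb/D: root Bb is the tonic; major triad there is I6.
Eb: root Eb is the subdominant; major triad there is IV.
F7/A has root F, degree 5 in Bb major, so V65.
D7 is the secondary dominant of vi (dominant seventh chord on D): V7/vi.
Gm: minor triad on G = scale degree 6 → vi.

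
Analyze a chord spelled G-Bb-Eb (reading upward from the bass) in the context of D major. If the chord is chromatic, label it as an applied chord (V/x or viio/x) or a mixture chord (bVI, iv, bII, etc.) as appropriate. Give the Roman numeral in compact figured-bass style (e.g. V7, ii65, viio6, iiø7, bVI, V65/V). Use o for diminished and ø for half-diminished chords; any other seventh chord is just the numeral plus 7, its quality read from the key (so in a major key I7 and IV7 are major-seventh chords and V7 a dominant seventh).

bII6

The pitches Eb-G-Bb form a major triad rooted on Eb.
Eb is the lowered second degree of D major (diatonic 2 would be E). This is the Neapolitan sixth — a major triad on the lowered second degree, here in its customary first inversion.
With G in the bass the chord is in first inversion, so the figured bass is 6.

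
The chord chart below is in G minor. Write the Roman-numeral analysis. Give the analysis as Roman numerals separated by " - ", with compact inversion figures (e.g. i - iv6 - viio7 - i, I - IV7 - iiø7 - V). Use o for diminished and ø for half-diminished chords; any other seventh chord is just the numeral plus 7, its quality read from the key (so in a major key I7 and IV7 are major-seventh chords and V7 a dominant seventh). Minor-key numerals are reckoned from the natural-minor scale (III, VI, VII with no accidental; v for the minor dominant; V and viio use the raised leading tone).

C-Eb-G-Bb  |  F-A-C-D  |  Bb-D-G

C-Eb-G-Bb has root C, degree 4 in G minor, so iv7.
F-A-C-D: minor seventh chord on D = scale degree 5 → v65.
Bb-D-G: minor triad on G = scale degree 1 → i6.

iv7 - v65 - i6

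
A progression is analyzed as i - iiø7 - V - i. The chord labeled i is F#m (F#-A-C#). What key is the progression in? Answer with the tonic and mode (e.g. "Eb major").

F# minor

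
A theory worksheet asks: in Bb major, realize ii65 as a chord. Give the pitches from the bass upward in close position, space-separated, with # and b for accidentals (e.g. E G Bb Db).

Eb G Bb C

In Bb major, the supertonic is C, and the diatonic chord built there is a minor seventh chord.
That chord is spelled C-Eb-G-Bb.
The figured bass 65 indicates first inversion, placing the third (Eb) in the bass: Eb-G-Bb-C.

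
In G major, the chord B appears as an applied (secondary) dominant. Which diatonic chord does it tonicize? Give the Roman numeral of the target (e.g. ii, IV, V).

vi

The chord is a major triad on B.
A dominant resolves down a perfect fifth: B → E. In G major, E is scale degree 6, i.e. vi.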